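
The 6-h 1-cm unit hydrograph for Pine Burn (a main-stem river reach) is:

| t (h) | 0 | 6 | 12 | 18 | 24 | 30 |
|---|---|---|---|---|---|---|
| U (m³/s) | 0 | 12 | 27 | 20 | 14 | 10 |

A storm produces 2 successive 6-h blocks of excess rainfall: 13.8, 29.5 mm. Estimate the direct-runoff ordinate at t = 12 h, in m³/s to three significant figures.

By discrete convolution, Q_j = Σ (P_i / 10 mm) · U_{j−i}.
At t = 12 h (j=2): Q = (13.8/10)·27 + (29.5/10)·12 = 72.7 m³/s.

Q ≈ 72.7 m³/s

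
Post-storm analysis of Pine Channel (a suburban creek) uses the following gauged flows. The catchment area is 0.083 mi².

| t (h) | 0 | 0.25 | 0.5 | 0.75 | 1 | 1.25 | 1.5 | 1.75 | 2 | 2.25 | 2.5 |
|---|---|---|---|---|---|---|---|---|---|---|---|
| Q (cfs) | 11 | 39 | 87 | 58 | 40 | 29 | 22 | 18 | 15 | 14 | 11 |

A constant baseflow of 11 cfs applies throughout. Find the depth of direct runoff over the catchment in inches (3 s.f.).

Direct runoff: 0.0, 28.0, 76.0, 47.0, 29.0, 18.0, 11.0, 7.0, 4.0, 3.0, 0.0 cfs; ΣQ_DR = 223.0 cfs.
V = ΣQ_DR · Δt = 223.0 × 900 s = 2.007 × 10^5 ft³.
Over A = 0.083 mi², depth = V / A = 1.04 in.

d ≈ 1.04 in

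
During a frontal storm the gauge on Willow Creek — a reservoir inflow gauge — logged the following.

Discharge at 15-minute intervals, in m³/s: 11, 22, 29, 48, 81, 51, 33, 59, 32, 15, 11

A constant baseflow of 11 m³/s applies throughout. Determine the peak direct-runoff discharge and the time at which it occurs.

Q_p = 70.0 m³/s at t = 1 h

Subtracting baseflow gives direct-runoff ordinates: 0.0, 11.0, 18.0, 37.0, 70.0, 40.0, 22.0, 48.0, 21.0, 4.0, 0.0 m³/s.
The maximum is 70.0 m³/s, occurring at the reading for t = 1 h.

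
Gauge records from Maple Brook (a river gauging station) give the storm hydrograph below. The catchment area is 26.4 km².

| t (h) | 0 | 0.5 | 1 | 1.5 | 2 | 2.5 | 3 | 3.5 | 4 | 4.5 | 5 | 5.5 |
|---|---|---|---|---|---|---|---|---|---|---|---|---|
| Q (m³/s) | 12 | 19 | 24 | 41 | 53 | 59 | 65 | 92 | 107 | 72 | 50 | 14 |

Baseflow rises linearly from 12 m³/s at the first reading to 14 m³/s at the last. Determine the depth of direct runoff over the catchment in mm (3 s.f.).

d ≈ 30.8 mm

Direct runoff: 0.00, 6.82, 11.64, 28.45, 40.27, 46.09, 51.91, 78.73, 93.55, 58.36, 36.18, 0.00 m³/s; ΣQ_DR = 452.0 m³/s.
V = ΣQ_DR · Δt = 452.0 × 1800 s = 8.136 × 10^5 m³.
Over A = 26.4 km², depth = V / A = 30.8 mm.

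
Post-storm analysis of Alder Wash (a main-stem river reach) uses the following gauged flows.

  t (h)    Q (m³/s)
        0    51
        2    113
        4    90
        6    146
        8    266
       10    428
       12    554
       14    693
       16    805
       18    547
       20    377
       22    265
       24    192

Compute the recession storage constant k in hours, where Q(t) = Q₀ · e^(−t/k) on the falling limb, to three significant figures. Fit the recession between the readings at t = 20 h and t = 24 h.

On the falling limb, Q drops from 377 to 192 m³/s between t = 20 h and t = 24 h (Δt = 4 h).
k = −Δt / ln(Q₂/Q₁) = −4 / ln(192/377) = 5.93 h.

k ≈ 5.93 h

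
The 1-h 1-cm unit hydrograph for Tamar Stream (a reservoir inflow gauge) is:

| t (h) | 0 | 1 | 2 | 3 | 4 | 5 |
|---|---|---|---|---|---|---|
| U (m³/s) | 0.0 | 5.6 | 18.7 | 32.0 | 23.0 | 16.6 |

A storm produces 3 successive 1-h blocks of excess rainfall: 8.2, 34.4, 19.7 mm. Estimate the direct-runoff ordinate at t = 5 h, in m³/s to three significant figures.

By discrete convolution, Q_j = Σ (P_i / 10 mm) · U_{j−i}.
At t = 5 h (j=5): Q = (8.2/10)·16.6 + (34.4/10)·23.0 + (19.7/10)·32.0 = 156 m³/s.

Q ≈ 156 m³/s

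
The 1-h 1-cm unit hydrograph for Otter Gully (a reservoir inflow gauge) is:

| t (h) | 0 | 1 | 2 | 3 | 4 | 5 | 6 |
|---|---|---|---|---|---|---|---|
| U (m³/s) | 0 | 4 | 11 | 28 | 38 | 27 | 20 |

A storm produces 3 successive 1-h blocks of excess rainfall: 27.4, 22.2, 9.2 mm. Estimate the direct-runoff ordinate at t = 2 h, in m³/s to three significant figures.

By discrete convolution, Q_j = Σ (P_i / 10 mm) · U_{j−i}.
At t = 2 h (j=2): Q = (27.4/10)·11 + (22.2/10)·4 + (9.2/10)·0 = 39.0 m³/s.

Q ≈ 39.0 m³/s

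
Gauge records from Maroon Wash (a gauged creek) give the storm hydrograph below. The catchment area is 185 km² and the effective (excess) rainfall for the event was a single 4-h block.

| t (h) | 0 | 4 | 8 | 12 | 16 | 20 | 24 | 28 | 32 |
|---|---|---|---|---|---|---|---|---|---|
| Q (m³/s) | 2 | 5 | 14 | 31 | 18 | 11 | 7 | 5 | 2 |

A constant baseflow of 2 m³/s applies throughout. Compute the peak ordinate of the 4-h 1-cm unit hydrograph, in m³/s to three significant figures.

Direct runoff: 0.0, 3.0, 12.0, 29.0, 16.0, 9.0, 5.0, 3.0, 0.0 m³/s; ΣQ_DR = 77.00 m³/s, peak = 29.0 m³/s.
Runoff depth d = ΣQ_DR·Δt / A = 77.00 × 14400 / (185 km²) = 5.994 mm.
The 1-cm UH is the DRH scaled by (10 mm)/d, so U_p = 29.0 × 10/5.994 = 48.4 m³/s.

U_p ≈ 48.4 m³/s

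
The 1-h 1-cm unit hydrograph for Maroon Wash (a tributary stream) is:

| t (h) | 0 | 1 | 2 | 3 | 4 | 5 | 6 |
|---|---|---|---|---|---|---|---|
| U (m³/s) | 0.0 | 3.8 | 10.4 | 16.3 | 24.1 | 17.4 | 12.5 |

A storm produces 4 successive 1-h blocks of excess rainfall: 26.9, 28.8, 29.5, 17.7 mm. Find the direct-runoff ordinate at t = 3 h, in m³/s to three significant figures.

By discrete convolution, Q_j = Σ (P_i / 10 mm) · U_{j−i}.
At t = 3 h (j=3): Q = (26.9/10)·16.3 + (28.8/10)·10.4 + (29.5/10)·3.8 + (17.7/10)·0.0 = 85.0 m³/s.

Q ≈ 85.0 m³/s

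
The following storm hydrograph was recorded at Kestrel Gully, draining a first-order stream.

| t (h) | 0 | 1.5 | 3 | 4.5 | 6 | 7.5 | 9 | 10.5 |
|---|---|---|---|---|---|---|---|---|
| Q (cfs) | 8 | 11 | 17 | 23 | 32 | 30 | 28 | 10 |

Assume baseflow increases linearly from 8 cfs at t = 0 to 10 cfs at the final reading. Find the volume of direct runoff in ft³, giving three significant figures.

V ≈ 4.70 × 10^5 ft³

Direct-runoff ordinates (Q − Q_b): 0.00, 2.71, 8.43, 14.14, 22.86, 20.57, 18.29, 0.00 cfs.
ΣQ_DR = 87.00 cfs.
With Δt = 1.5 h = 5400 s, V = ΣQ_DR · Δt = 87.00 × 5400 = 4.70 × 10^5 ft³.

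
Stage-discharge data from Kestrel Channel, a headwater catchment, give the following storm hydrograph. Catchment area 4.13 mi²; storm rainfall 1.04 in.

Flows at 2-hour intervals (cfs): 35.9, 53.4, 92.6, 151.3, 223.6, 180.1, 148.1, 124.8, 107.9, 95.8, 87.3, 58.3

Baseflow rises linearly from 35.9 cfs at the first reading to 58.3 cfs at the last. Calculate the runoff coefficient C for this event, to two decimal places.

C ≈ 0.57

ΣQ_DR = 793.9 cfs; V = ΣQ_DR·Δt = 5.716 × 10^6 ft³.
Runoff depth d = V / A = 0.5957 in.
C = d / P = 0.5957 / 1.04 = 0.57.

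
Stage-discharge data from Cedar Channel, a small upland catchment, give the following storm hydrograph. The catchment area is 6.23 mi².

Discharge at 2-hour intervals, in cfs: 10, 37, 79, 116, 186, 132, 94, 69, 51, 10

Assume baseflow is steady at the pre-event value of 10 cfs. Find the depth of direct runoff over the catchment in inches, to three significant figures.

Direct runoff: 0.0, 27.0, 69.0, 106.0, 176.0, 122.0, 84.0, 59.0, 41.0, 0.0 cfs; ΣQ_DR = 684.0 cfs.
V = ΣQ_DR · Δt = 684.0 × 7200 s = 4.925 × 10^6 ft³.
Over A = 6.23 mi², depth = V / A = 0.340 in.

d ≈ 0.340 in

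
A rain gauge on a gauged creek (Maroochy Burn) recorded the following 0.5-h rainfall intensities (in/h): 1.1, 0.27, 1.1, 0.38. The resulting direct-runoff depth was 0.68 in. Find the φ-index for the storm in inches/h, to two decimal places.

φ ≈ 0.42 in/h

Only the 2 blocks with intensity above φ contribute runoff: 1.1, 1.1 in/h.
Σ(I−φ)·Δt = d  ⇒  (1.1+1.1 − 2φ)·0.5 = 0.68
φ = (2.200 − 0.68/0.5) / 2 = 0.42 in/h.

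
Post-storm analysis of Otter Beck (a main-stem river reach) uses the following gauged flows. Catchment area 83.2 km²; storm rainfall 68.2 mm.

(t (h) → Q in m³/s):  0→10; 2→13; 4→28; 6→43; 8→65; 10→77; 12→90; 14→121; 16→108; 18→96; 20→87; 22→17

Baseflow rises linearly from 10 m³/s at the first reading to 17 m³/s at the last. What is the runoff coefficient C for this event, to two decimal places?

C ≈ 0.75

ΣQ_DR = 593.0 m³/s; V = ΣQ_DR·Δt = 4.270 × 10^6 m³.
Runoff depth d = V / A = 51.32 mm.
C = d / P = 51.32 / 68.2 = 0.75.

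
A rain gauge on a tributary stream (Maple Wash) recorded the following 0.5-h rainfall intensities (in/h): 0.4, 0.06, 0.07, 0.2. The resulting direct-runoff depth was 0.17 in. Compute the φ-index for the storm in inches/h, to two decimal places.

φ ≈ 0.13 in/h

Only the 2 blocks with intensity above φ contribute runoff: 0.4, 0.2 in/h.
Σ(I−φ)·Δt = d  ⇒  (0.4+0.2 − 2φ)·0.5 = 0.17
φ = (0.6000 − 0.17/0.5) / 2 = 0.13 in/h.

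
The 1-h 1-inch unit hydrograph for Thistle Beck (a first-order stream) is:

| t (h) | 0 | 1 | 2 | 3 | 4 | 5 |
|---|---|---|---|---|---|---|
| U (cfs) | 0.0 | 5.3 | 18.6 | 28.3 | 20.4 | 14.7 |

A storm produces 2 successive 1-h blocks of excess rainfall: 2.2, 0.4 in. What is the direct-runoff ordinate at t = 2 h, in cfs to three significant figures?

Q ≈ 43.0 cfs

By discrete convolution, Q_j = Σ (P_i / 1 in) · U_{j−i}.
At t = 2 h (j=2): Q = (2.2/1)·18.6 + (0.4/1)·5.3 = 43.0 cfs.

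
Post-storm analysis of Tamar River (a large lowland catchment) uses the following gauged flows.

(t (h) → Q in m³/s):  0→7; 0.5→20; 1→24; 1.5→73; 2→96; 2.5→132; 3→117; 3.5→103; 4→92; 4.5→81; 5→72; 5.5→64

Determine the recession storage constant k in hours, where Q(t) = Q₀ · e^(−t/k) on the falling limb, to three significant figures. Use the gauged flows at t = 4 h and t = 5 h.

k ≈ 4.08 h

On the falling limb, Q drops from 92 to 72 m³/s between t = 4 h and t = 5 h (Δt = 1 h).
k = −Δt / ln(Q₂/Q₁) = −1 / ln(72/92) = 4.08 h.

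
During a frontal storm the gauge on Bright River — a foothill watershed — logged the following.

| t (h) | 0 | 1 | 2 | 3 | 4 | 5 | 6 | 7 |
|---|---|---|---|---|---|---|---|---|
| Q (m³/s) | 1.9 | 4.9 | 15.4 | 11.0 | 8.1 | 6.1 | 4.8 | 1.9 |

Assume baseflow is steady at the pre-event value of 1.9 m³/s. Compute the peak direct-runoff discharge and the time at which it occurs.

Subtracting baseflow gives direct-runoff ordinates: 0.0, 3.0, 13.5, 9.1, 6.2, 4.2, 2.9, 0.0 m³/s.
The maximum is 13.5 m³/s, occurring at the reading for t = 2 h.

Q_p = 13.5 m³/s at t = 2 h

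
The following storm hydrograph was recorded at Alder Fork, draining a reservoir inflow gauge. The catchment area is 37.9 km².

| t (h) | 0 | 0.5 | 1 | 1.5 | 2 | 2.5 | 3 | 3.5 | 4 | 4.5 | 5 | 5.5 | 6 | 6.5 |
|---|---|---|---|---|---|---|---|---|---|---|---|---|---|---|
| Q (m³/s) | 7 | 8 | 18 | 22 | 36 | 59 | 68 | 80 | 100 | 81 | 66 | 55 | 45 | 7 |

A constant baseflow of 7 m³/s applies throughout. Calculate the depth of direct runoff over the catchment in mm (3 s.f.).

d ≈ 26.3 mm

Direct runoff: 0.0, 1.0, 11.0, 15.0, 29.0, 52.0, 61.0, 73.0, 93.0, 74.0, 59.0, 48.0, 38.0, 0.0 m³/s; ΣQ_DR = 554.0 m³/s.
V = ΣQ_DR · Δt = 554.0 × 1800 s = 9.972 × 10^5 m³.
Over A = 37.9 km², depth = V / A = 26.3 mm.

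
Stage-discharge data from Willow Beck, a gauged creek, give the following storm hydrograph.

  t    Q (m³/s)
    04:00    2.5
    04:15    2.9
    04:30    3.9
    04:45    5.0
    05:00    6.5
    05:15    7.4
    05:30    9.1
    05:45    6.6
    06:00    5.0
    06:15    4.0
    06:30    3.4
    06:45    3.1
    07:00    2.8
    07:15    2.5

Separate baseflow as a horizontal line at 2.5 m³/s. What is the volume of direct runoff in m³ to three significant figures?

Direct-runoff ordinates (Q − Q_b): 0.0, 0.4, 1.4, 2.5, 4.0, 4.9, 6.6, 4.1, 2.5, 1.5, 0.9, 0.6, 0.3, 0.0 m³/s.
ΣQ_DR = 29.70 m³/s.
With Δt = 0.25 h = 900 s, V = ΣQ_DR · Δt = 29.70 × 900 = 26700 m³.

V ≈ 26700 m³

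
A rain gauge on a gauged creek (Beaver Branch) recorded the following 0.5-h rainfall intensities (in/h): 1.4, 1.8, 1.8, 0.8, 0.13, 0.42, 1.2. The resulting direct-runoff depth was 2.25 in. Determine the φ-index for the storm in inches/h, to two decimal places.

φ ≈ 0.50 in/h

Only the 5 blocks with intensity above φ contribute runoff: 1.4, 1.8, 1.8, 0.8, 1.2 in/h.
Σ(I−φ)·Δt = d  ⇒  (1.4+1.8+1.8+0.8+1.2 − 5φ)·0.5 = 2.25
φ = (7.000 − 2.25/0.5) / 5 = 0.50 in/h.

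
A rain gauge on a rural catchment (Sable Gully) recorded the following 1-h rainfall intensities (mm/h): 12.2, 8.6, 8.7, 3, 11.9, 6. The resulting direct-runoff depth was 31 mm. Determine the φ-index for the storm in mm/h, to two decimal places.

Only the 5 blocks with intensity above φ contribute runoff: 12.2, 8.6, 8.7, 11.9, 6 mm/h.
Σ(I−φ)·Δt = d  ⇒  (12.2+8.6+8.7+11.9+6 − 5φ)·1 = 31
φ = (47.40 − 31/1) / 5 = 3.28 mm/h.

φ ≈ 3.28 mm/h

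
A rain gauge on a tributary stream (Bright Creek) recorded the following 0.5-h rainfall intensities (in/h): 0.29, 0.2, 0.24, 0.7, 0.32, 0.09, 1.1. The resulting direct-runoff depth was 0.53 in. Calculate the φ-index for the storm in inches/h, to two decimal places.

φ ≈ 0.37 in/h

Only the 2 blocks with intensity above φ contribute runoff: 0.7, 1.1 in/h.
Σ(I−φ)·Δt = d  ⇒  (0.7+1.1 − 2φ)·0.5 = 0.53
φ = (1.800 − 0.53/0.5) / 2 = 0.37 in/h.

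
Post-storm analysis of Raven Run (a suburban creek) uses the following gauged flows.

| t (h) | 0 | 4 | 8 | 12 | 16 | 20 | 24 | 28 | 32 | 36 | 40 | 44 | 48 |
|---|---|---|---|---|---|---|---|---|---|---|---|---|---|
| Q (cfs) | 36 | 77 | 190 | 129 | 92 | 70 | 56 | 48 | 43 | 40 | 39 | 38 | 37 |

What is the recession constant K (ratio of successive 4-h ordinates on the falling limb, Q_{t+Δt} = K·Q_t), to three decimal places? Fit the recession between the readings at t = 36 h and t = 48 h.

Using the recession-limb readings at t = 36 h and t = 48 h: Q falls from 40 to 37 cfs over 3 intervals.
K = (Q₂/Q₁)^(1/3) = (37/40)^(1/3) = 0.974.

K ≈ 0.974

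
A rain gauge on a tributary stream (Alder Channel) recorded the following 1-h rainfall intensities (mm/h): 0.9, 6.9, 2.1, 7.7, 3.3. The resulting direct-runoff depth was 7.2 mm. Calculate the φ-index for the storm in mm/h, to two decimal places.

Only the 2 blocks with intensity above φ contribute runoff: 6.9, 7.7 mm/h.
Σ(I−φ)·Δt = d  ⇒  (6.9+7.7 − 2φ)·1 = 7.2
φ = (14.60 − 7.2/1) / 2 = 3.70 mm/h.

φ ≈ 3.70 mm/h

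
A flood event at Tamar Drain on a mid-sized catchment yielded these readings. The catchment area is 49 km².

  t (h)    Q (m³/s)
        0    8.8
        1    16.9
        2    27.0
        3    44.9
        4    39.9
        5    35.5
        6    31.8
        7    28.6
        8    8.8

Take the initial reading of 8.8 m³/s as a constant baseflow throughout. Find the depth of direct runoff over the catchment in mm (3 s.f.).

d ≈ 12.0 mm

Direct runoff: 0.0, 8.1, 18.2, 36.1, 31.1, 26.7, 23.0, 19.8, 0.0 m³/s; ΣQ_DR = 163.0 m³/s.
V = ΣQ_DR · Δt = 163.0 × 3600 s = 5.868 × 10^5 m³.
Over A = 49 km², depth = V / A = 12.0 mm.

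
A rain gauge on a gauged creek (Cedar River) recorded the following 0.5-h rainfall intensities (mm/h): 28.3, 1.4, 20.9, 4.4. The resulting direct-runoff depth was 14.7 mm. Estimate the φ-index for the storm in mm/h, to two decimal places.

φ ≈ 9.90 mm/h

Only the 2 blocks with intensity above φ contribute runoff: 28.3, 20.9 mm/h.
Σ(I−φ)·Δt = d  ⇒  (28.3+20.9 − 2φ)·0.5 = 14.7
φ = (49.20 − 14.7/0.5) / 2 = 9.90 mm/h.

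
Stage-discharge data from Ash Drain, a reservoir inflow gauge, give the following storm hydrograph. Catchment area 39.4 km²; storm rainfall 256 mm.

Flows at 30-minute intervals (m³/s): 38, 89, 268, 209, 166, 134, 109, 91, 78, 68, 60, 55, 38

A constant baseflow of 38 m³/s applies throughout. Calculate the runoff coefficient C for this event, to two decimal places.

C ≈ 0.16

ΣQ_DR = 909.0 m³/s; V = ΣQ_DR·Δt = 1.636 × 10^6 m³.
Runoff depth d = V / A = 41.53 mm.
C = d / P = 41.53 / 256 = 0.16.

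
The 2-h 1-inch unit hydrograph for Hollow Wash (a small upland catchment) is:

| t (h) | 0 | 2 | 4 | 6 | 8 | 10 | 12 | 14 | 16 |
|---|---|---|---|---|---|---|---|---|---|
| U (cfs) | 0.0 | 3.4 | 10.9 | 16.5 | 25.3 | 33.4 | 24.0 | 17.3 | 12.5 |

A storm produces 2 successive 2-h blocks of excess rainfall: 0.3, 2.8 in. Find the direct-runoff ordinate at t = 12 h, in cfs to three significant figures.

Q ≈ 101 cfs

By discrete convolution, Q_j = Σ (P_i / 1 in) · U_{j−i}.
At t = 12 h (j=6): Q = (0.3/1)·24.0 + (2.8/1)·33.4 = 101 cfs.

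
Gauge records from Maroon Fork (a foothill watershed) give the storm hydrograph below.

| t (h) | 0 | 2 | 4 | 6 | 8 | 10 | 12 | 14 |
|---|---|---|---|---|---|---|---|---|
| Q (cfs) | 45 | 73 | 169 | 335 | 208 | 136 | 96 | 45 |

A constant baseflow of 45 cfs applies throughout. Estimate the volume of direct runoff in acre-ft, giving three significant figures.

V ≈ 123 acre-ft

Direct-runoff ordinates (Q − Q_b): 0.0, 28.0, 124.0, 290.0, 163.0, 91.0, 51.0, 0.0 cfs.
ΣQ_DR = 747.0 cfs.
With Δt = 2 h = 7200 s, V = ΣQ_DR · Δt = 747.0 × 7200 = 5.38 × 10^6 ft³ = 123 acre-ft.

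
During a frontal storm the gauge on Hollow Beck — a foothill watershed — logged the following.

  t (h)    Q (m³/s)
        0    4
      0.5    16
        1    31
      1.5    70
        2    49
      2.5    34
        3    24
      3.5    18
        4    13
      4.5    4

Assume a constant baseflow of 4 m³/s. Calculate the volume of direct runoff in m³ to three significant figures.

V ≈ 4.01 × 10^5 m³

Direct-runoff ordinates (Q − Q_b): 0.0, 12.0, 27.0, 66.0, 45.0, 30.0, 20.0, 14.0, 9.0, 0.0 m³/s.
ΣQ_DR = 223.0 m³/s.
With Δt = 0.5 h = 1800 s, V = ΣQ_DR · Δt = 223.0 × 1800 = 4.01 × 10^5 m³.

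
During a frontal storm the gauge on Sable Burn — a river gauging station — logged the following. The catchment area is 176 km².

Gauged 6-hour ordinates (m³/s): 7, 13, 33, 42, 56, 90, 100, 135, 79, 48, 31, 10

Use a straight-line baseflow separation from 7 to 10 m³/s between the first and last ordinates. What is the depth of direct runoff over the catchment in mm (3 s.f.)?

d ≈ 66.5 mm

Direct runoff: 0.00, 5.73, 25.45, 34.18, 47.91, 81.64, 91.36, 126.09, 69.82, 38.55, 21.27, 0.00 m³/s; ΣQ_DR = 542.0 m³/s.
V = ΣQ_DR · Δt = 542.0 × 21600 s = 1.171 × 10^7 m³.
Over A = 176 km², depth = V / A = 66.5 mm.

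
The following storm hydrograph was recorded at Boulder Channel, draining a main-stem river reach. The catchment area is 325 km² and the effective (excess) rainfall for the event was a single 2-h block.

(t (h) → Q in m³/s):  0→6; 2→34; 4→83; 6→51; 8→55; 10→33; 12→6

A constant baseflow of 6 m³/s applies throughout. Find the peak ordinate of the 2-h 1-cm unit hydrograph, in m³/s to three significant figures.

Direct runoff: 0.0, 28.0, 77.0, 45.0, 49.0, 27.0, 0.0 m³/s; ΣQ_DR = 226.0 m³/s, peak = 77.0 m³/s.
Runoff depth d = ΣQ_DR·Δt / A = 226.0 × 7200 / (325 km²) = 5.007 mm.
The 1-cm UH is the DRH scaled by (10 mm)/d, so U_p = 77.0 × 10/5.007 = 154 m³/s.

U_p ≈ 154 m³/s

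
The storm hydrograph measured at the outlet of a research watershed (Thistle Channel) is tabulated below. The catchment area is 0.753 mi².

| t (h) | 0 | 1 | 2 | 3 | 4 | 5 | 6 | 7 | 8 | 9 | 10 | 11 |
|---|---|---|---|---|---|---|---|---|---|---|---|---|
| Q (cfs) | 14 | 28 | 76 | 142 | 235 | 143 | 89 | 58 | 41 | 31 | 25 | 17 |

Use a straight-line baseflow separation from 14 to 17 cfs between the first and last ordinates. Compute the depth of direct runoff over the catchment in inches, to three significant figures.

Direct runoff: 0.00, 13.73, 61.45, 127.18, 219.91, 127.64, 73.36, 42.09, 24.82, 14.55, 8.27, 0.00 cfs; ΣQ_DR = 713.0 cfs.
V = ΣQ_DR · Δt = 713.0 × 3600 s = 2.567 × 10^6 ft³.
Over A = 0.753 mi², depth = V / A = 1.47 in.

d ≈ 1.47 in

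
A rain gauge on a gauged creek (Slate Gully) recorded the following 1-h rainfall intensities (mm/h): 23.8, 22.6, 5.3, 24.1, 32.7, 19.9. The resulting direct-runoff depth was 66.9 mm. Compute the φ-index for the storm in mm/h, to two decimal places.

Only the 5 blocks with intensity above φ contribute runoff: 23.8, 22.6, 24.1, 32.7, 19.9 mm/h.
Σ(I−φ)·Δt = d  ⇒  (23.8+22.6+24.1+32.7+19.9 − 5φ)·1 = 66.9
φ = (123.1 − 66.9/1) / 5 = 11.24 mm/h.

φ ≈ 11.24 mm/h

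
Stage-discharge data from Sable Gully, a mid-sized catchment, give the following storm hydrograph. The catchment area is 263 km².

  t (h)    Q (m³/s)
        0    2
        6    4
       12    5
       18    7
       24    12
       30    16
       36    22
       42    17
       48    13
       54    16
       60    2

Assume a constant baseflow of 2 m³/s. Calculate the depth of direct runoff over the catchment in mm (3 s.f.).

d ≈ 7.72 mm

Direct runoff: 0.0, 2.0, 3.0, 5.0, 10.0, 14.0, 20.0, 15.0, 11.0, 14.0, 0.0 m³/s; ΣQ_DR = 94.00 m³/s.
V = ΣQ_DR · Δt = 94.00 × 21600 s = 2.030 × 10^6 m³.
Over A = 263 km², depth = V / A = 7.72 mm.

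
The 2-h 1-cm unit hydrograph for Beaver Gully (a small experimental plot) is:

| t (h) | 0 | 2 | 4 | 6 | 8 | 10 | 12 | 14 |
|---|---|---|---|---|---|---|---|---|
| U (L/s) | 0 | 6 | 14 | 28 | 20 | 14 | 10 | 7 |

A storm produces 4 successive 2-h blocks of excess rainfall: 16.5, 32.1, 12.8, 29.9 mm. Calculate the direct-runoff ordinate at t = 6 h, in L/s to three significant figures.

By discrete convolution, Q_j = Σ (P_i / 10 mm) · U_{j−i}.
At t = 6 h (j=3): Q = (16.5/10)·28 + (32.1/10)·14 + (12.8/10)·6 + (29.9/10)·0 = 98.8 L/s.

Q ≈ 98.8 L/s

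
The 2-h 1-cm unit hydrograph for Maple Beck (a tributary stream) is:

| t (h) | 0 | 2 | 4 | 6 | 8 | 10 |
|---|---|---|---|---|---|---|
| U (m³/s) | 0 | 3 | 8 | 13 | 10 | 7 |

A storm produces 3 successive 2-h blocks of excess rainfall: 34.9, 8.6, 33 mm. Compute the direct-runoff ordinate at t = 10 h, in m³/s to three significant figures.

Q ≈ 75.9 m³/s

By discrete convolution, Q_j = Σ (P_i / 10 mm) · U_{j−i}.
At t = 10 h (j=5): Q = (34.9/10)·7 + (8.6/10)·10 + (33/10)·13 = 75.9 m³/s.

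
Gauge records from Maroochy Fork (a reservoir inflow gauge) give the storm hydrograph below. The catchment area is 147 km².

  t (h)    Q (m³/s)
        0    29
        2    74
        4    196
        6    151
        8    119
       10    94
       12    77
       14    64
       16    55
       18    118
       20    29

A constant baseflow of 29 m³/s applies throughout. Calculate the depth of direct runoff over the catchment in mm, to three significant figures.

d ≈ 33.6 mm

Direct runoff: 0.0, 45.0, 167.0, 122.0, 90.0, 65.0, 48.0, 35.0, 26.0, 89.0, 0.0 m³/s; ΣQ_DR = 687.0 m³/s.
V = ΣQ_DR · Δt = 687.0 × 7200 s = 4.946 × 10^6 m³.
Over A = 147 km², depth = V / A = 33.6 mm.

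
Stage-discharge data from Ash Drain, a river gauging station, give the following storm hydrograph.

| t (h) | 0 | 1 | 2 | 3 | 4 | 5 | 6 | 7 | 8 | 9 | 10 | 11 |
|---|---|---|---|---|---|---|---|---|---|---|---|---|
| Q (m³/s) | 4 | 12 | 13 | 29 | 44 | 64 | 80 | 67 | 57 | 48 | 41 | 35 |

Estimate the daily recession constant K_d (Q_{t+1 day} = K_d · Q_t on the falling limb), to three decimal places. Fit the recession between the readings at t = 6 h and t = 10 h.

K_d ≈ 0.018

Between t = 6 h and t = 10 h the flow falls from 80 to 41 m³/s over 4×1 h = 4 h.
Per-interval ratio K = (41/80)^(1/4) = 0.8461; K_d = K^(24/1) = 0.018.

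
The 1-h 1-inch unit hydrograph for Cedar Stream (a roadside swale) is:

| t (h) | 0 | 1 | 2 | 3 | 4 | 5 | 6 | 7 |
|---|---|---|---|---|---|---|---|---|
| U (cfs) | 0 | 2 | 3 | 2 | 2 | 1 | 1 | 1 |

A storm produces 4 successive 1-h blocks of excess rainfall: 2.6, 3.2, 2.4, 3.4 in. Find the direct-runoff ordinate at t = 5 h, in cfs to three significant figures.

By discrete convolution, Q_j = Σ (P_i / 1 in) · U_{j−i}.
At t = 5 h (j=5): Q = (2.6/1)·1 + (3.2/1)·2 + (2.4/1)·2 + (3.4/1)·3 = 24.0 cfs.

Q ≈ 24.0 cfs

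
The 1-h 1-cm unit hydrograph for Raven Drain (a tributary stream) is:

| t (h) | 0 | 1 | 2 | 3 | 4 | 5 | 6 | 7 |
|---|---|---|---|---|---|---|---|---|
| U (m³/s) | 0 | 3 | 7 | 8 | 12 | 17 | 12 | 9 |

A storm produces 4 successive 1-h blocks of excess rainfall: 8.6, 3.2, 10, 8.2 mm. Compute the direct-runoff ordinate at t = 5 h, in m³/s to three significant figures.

Q ≈ 32.2 m³/s

By discrete convolution, Q_j = Σ (P_i / 10 mm) · U_{j−i}.
At t = 5 h (j=5): Q = (8.6/10)·17 + (3.2/10)·12 + (10/10)·8 + (8.2/10)·7 = 32.2 m³/s.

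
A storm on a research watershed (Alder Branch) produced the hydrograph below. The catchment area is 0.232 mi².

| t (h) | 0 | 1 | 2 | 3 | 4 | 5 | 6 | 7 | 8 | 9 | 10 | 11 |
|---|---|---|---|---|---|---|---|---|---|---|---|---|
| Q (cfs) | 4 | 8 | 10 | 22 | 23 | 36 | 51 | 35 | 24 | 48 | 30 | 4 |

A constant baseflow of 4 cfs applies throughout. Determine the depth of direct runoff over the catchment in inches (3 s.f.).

d ≈ 1.65 in

Direct runoff: 0.0, 4.0, 6.0, 18.0, 19.0, 32.0, 47.0, 31.0, 20.0, 44.0, 26.0, 0.0 cfs; ΣQ_DR = 247.0 cfs.
V = ΣQ_DR · Δt = 247.0 × 3600 s = 8.892 × 10^5 ft³.
Over A = 0.232 mi², depth = V / A = 1.65 in.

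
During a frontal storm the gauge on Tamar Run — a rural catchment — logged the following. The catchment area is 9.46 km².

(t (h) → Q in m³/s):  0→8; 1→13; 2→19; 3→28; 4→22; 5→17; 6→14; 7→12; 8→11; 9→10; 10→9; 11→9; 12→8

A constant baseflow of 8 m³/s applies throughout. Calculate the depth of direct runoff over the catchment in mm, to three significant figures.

d ≈ 28.9 mm

Direct runoff: 0.0, 5.0, 11.0, 20.0, 14.0, 9.0, 6.0, 4.0, 3.0, 2.0, 1.0, 1.0, 0.0 m³/s; ΣQ_DR = 76.00 m³/s.
V = ΣQ_DR · Δt = 76.00 × 3600 s = 2.736 × 10^5 m³.
Over A = 9.46 km², depth = V / A = 28.9 mm.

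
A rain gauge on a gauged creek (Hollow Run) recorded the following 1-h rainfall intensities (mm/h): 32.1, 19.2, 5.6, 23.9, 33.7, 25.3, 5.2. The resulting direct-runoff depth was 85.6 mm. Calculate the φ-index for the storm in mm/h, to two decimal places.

φ ≈ 9.72 mm/h

Only the 5 blocks with intensity above φ contribute runoff: 32.1, 19.2, 23.9, 33.7, 25.3 mm/h.
Σ(I−φ)·Δt = d  ⇒  (32.1+19.2+23.9+33.7+25.3 − 5φ)·1 = 85.6
φ = (134.2 − 85.6/1) / 5 = 9.72 mm/h.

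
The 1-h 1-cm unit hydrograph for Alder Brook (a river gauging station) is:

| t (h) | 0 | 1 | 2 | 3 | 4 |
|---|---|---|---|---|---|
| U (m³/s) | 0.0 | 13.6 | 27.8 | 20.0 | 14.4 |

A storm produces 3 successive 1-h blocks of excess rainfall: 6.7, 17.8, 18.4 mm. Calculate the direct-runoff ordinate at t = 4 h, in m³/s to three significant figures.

Q ≈ 96.4 m³/s

By discrete convolution, Q_j = Σ (P_i / 10 mm) · U_{j−i}.
At t = 4 h (j=4): Q = (6.7/10)·14.4 + (17.8/10)·20.0 + (18.4/10)·27.8 = 96.4 m³/s.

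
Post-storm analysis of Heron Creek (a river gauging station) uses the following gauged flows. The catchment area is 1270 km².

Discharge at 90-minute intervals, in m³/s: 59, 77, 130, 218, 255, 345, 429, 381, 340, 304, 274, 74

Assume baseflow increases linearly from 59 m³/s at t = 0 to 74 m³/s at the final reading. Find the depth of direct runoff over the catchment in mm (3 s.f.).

d ≈ 8.88 mm

Direct runoff: 0.00, 16.64, 68.27, 154.91, 190.55, 279.18, 361.82, 312.45, 270.09, 232.73, 201.36, 0.00 m³/s; ΣQ_DR = 2088 m³/s.
V = ΣQ_DR · Δt = 2088 × 5400 s = 1.128 × 10^7 m³.
Over A = 1270 km², depth = V / A = 8.88 mm.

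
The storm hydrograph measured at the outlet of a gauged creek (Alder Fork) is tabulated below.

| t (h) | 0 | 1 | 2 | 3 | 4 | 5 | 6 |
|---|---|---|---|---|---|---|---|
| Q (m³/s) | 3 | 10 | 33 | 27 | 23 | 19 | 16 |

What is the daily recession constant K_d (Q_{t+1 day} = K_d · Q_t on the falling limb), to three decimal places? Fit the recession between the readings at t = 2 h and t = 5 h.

K_d ≈ 0.012

Between t = 2 h and t = 5 h the flow falls from 33 to 19 m³/s over 3×1 h = 3 h.
Per-interval ratio K = (19/33)^(1/3) = 0.8319; K_d = K^(24/1) = 0.012.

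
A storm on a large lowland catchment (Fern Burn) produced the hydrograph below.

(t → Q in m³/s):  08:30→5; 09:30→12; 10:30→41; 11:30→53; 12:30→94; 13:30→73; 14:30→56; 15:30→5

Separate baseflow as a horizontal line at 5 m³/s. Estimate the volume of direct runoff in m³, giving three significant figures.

Direct-runoff ordinates (Q − Q_b): 0.0, 7.0, 36.0, 48.0, 89.0, 68.0, 51.0, 0.0 m³/s.
ΣQ_DR = 299.0 m³/s.
With Δt = 1 h = 3600 s, V = ΣQ_DR · Δt = 299.0 × 3600 = 1.08 × 10^6 m³.

V ≈ 1.08 × 10^6 m³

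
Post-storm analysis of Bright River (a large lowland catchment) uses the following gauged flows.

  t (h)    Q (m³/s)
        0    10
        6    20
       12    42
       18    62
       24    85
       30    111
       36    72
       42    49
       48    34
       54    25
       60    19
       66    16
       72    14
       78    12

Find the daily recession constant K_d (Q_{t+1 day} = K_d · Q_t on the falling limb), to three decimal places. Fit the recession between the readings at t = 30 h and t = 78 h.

Between t = 30 h and t = 78 h the flow falls from 111 to 12 m³/s over 8×6 h = 48 h.
Per-interval ratio K = (12/111)^(1/8) = 0.7572; K_d = K^(24/6) = 0.329.

K_d ≈ 0.329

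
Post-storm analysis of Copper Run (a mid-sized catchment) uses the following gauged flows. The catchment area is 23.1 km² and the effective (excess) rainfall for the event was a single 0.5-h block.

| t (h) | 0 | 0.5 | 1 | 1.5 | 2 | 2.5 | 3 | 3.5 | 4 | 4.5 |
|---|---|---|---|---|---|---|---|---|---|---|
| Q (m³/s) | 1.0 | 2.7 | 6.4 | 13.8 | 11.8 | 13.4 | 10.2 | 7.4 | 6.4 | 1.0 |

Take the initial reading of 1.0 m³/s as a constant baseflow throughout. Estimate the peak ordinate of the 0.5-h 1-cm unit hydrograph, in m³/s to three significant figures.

U_p ≈ 25.6 m³/s

Direct runoff: 0.0, 1.7, 5.4, 12.8, 10.8, 12.4, 9.2, 6.4, 5.4, 0.0 m³/s; ΣQ_DR = 64.10 m³/s, peak = 12.8 m³/s.
Runoff depth d = ΣQ_DR·Δt / A = 64.10 × 1800 / (23.1 km²) = 4.995 mm.
The 1-cm UH is the DRH scaled by (10 mm)/d, so U_p = 12.8 × 10/4.995 = 25.6 m³/s.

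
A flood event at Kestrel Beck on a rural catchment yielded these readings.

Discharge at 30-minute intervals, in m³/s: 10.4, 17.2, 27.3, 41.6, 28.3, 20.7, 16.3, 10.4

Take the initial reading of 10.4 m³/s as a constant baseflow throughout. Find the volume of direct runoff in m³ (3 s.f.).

Direct-runoff ordinates (Q − Q_b): 0.0, 6.8, 16.9, 31.2, 17.9, 10.3, 5.9, 0.0 m³/s.
ΣQ_DR = 89.00 m³/s.
With Δt = 0.5 h = 1800 s, V = ΣQ_DR · Δt = 89.00 × 1800 = 1.60 × 10^5 m³.

V ≈ 1.60 × 10^5 m³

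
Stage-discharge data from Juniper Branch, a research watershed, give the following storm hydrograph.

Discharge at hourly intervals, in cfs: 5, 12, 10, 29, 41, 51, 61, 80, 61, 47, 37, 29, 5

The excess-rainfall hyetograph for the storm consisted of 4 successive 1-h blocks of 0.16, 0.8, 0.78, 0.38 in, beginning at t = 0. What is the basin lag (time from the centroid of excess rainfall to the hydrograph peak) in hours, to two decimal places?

t_L ≈ 4.85 h

Centroid of excess rainfall: t_c = Σ P_i·t̄_i / ΣP_i = 2.1509 h (block centres at 0.5, 1.5, 2.5, 3.5 h).
Hydrograph peak occurs at t = 7 h, so basin lag t_L = 7 − 2.1509 = 4.85 h.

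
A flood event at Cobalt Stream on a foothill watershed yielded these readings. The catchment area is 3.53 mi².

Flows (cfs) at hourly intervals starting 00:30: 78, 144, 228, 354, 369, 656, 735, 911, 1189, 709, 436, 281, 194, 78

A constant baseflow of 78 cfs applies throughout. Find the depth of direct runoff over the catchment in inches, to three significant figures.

Direct runoff: 0.0, 66.0, 150.0, 276.0, 291.0, 578.0, 657.0, 833.0, 1111.0, 631.0, 358.0, 203.0, 116.0, 0.0 cfs; ΣQ_DR = 5270 cfs.
V = ΣQ_DR · Δt = 5270 × 3600 s = 1.897 × 10^7 ft³.
Over A = 3.53 mi², depth = V / A = 2.31 in.

d ≈ 2.31 in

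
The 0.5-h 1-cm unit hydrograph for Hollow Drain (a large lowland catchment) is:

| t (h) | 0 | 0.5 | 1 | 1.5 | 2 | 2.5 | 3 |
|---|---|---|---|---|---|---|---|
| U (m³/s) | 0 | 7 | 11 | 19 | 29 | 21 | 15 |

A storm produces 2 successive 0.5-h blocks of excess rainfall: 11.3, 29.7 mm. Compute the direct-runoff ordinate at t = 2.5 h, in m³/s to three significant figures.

By discrete convolution, Q_j = Σ (P_i / 10 mm) · U_{j−i}.
At t = 2.5 h (j=5): Q = (11.3/10)·21 + (29.7/10)·29 = 110 m³/s.

Q ≈ 110 m³/s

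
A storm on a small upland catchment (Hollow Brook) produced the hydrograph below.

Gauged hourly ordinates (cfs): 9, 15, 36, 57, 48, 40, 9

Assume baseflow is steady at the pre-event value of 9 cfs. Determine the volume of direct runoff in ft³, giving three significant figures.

Direct-runoff ordinates (Q − Q_b): 0.0, 6.0, 27.0, 48.0, 39.0, 31.0, 0.0 cfs.
ΣQ_DR = 151.0 cfs.
With Δt = 1 h = 3600 s, V = ΣQ_DR · Δt = 151.0 × 3600 = 5.44 × 10^5 ft³.

V ≈ 5.44 × 10^5 ft³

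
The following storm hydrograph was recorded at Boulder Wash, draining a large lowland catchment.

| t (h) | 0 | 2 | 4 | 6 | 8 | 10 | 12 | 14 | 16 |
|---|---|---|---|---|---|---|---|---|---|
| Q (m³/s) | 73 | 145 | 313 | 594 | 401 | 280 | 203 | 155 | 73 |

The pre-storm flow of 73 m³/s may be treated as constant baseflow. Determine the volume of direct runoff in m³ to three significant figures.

Direct-runoff ordinates (Q − Q_b): 0.0, 72.0, 240.0, 521.0, 328.0, 207.0, 130.0, 82.0, 0.0 m³/s.
ΣQ_DR = 1580 m³/s.
With Δt = 2 h = 7200 s, V = ΣQ_DR · Δt = 1580 × 7200 = 1.14 × 10^7 m³.

V ≈ 1.14 × 10^7 m³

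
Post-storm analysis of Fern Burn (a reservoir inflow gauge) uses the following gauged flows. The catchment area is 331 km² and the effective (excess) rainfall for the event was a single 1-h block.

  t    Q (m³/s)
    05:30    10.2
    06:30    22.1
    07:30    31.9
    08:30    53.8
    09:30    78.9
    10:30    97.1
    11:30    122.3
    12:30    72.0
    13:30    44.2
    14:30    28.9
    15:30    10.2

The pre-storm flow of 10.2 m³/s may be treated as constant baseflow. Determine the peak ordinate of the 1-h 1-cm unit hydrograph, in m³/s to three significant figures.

U_p ≈ 224 m³/s

Direct runoff: 0.0, 11.9, 21.7, 43.6, 68.7, 86.9, 112.1, 61.8, 34.0, 18.7, 0.0 m³/s; ΣQ_DR = 459.4 m³/s, peak = 112.1 m³/s.
Runoff depth d = ΣQ_DR·Δt / A = 459.4 × 3600 / (331 km²) = 4.996 mm.
The 1-cm UH is the DRH scaled by (10 mm)/d, so U_p = 112.1 × 10/4.996 = 224 m³/s.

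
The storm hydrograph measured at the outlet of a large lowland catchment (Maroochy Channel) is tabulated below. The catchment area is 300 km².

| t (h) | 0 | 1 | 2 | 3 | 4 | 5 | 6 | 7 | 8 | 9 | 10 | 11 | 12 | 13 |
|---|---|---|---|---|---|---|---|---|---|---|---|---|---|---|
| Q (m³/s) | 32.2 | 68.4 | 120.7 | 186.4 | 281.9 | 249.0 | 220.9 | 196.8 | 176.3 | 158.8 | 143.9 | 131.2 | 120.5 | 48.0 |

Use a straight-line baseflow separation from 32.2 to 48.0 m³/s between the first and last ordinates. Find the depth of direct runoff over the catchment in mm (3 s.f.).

Direct runoff: 0.00, 34.98, 86.07, 150.55, 244.84, 210.72, 181.41, 156.09, 134.38, 115.66, 99.55, 85.63, 73.72, 0.00 m³/s; ΣQ_DR = 1574 m³/s.
V = ΣQ_DR · Δt = 1574 × 3600 s = 5.665 × 10^6 m³.
Over A = 300 km², depth = V / A = 18.9 mm.

d ≈ 18.9 mm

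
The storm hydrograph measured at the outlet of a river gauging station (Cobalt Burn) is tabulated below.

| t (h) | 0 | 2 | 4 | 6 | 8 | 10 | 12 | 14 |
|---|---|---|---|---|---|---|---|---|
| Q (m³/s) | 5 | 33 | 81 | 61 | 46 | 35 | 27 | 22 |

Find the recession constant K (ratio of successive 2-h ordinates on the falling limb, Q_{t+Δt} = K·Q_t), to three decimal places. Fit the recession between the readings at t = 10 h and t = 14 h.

K ≈ 0.793

Using the recession-limb readings at t = 10 h and t = 14 h: Q falls from 35 to 22 m³/s over 2 intervals.
K = (Q₂/Q₁)^(1/2) = (22/35)^(1/2) = 0.793.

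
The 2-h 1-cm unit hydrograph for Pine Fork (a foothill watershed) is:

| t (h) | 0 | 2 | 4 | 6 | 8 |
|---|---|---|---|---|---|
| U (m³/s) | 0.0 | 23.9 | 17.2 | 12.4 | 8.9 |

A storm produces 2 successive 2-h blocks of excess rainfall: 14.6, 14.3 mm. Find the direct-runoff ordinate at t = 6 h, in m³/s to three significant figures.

Q ≈ 42.7 m³/s

By discrete convolution, Q_j = Σ (P_i / 10 mm) · U_{j−i}.
At t = 6 h (j=3): Q = (14.6/10)·12.4 + (14.3/10)·17.2 = 42.7 m³/s.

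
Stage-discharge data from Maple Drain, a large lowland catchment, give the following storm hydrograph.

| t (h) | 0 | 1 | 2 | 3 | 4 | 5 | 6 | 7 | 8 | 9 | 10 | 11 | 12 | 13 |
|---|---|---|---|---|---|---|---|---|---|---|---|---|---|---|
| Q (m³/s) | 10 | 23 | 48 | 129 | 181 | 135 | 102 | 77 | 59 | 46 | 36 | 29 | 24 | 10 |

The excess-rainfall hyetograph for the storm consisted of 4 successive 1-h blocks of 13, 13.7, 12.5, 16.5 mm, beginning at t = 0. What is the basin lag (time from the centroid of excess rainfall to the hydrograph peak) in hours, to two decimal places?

Centroid of excess rainfall: t_c = Σ P_i·t̄_i / ΣP_i = 2.0835 h (block centres at 0.5, 1.5, 2.5, 3.5 h).
Hydrograph peak occurs at t = 4 h, so basin lag t_L = 4 − 2.0835 = 1.92 h.

t_L ≈ 1.92 h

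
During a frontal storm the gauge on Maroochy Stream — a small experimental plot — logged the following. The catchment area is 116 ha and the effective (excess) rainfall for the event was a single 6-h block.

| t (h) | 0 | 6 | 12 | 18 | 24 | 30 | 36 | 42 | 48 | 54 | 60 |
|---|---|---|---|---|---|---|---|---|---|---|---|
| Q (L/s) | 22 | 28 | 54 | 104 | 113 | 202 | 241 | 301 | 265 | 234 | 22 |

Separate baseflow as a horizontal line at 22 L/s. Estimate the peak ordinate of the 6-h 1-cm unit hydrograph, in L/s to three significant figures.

Direct runoff: 0.0, 6.0, 32.0, 82.0, 91.0, 180.0, 219.0, 279.0, 243.0, 212.0, 0.0 L/s; ΣQ_DR = 1344 L/s, peak = 279.0 L/s.
Runoff depth d = ΣQ_DR·Δt / A = 1344 × 21600 / (116 ha) = 25.03 mm.
The 1-cm UH is the DRH scaled by (10 mm)/d, so U_p = 279.0 × 10/25.03 = 111 L/s.

U_p ≈ 111 L/s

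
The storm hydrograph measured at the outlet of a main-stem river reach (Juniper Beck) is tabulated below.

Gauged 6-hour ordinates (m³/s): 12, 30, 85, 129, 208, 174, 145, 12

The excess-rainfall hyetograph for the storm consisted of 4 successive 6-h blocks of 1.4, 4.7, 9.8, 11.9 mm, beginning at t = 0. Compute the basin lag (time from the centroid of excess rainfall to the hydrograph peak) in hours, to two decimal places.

t_L ≈ 8.05 h

Centroid of excess rainfall: t_c = Σ P_i·t̄_i / ΣP_i = 15.9496 h (block centres at 3, 9, 15, 21 h).
Hydrograph peak occurs at t = 24 h, so basin lag t_L = 24 − 15.9496 = 8.05 h.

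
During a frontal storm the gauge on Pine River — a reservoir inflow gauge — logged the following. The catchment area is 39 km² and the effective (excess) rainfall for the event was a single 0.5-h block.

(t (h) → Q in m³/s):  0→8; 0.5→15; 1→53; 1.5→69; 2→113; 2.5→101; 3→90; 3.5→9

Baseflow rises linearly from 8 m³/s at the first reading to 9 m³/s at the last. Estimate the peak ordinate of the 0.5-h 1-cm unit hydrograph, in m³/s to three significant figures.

Direct runoff: 0.00, 6.86, 44.71, 60.57, 104.43, 92.29, 81.14, 0.00 m³/s; ΣQ_DR = 390.0 m³/s, peak = 104.43 m³/s.
Runoff depth d = ΣQ_DR·Δt / A = 390.0 × 1800 / (39 km²) = 18.00 mm.
The 1-cm UH is the DRH scaled by (10 mm)/d, so U_p = 104.43 × 10/18.00 = 58.0 m³/s.

U_p ≈ 58.0 m³/s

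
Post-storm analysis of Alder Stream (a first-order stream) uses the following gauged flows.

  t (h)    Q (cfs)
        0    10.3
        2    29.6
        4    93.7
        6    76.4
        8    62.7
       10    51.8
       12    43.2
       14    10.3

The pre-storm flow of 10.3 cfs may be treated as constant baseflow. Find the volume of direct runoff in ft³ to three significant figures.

Direct-runoff ordinates (Q − Q_b): 0.0, 19.3, 83.4, 66.1, 52.4, 41.5, 32.9, 0.0 cfs.
ΣQ_DR = 295.6 cfs.
With Δt = 2 h = 7200 s, V = ΣQ_DR · Δt = 295.6 × 7200 = 2.13 × 10^6 ft³.

V ≈ 2.13 × 10^6 ft³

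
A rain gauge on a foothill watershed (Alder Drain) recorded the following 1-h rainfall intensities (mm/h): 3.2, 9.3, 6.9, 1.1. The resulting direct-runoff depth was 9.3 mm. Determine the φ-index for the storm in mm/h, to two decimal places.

φ ≈ 3.45 mm/h

Only the 2 blocks with intensity above φ contribute runoff: 9.3, 6.9 mm/h.
Σ(I−φ)·Δt = d  ⇒  (9.3+6.9 − 2φ)·1 = 9.3
φ = (16.20 − 9.3/1) / 2 = 3.45 mm/h.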